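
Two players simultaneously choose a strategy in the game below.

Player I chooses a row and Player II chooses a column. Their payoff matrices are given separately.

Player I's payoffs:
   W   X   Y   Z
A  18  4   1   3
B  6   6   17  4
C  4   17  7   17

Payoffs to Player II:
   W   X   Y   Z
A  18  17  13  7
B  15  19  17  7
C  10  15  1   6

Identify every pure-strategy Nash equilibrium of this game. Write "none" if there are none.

Check each profile: it is a Nash equilibrium iff no player can strictly gain by switching unilaterally.
(A, W): Player I gets 18, best alternative 6; Player II gets 18, best alternative 17. No profitable deviation — NE.
(A, X): Player I can switch to B (4 → 6). Not NE.
(A, Y): Player I can switch to B (1 → 17). Not NE.
(A, Z): Player I can switch to B (3 → 4). Not NE.
(B, W): Player I can switch to A (6 → 18). Not NE.
(B, X): Player I can switch to C (6 → 17). Not NE.
(B, Y): Player II can switch to X (17 → 19). Not NE.
(B, Z): Player I can switch to C (4 → 17). Not NE.
(C, W): Player I can switch to A (4 → 18). Not NE.
(C, X): Player I gets 17, best alternative 6; Player II gets 15, best alternative 10. No profitable deviation — NE.
(C, Y): Player I can switch to B (7 → 17). Not NE.
(C, Z): Player II can switch to W (6 → 10). Not NE.

The pure Nash equilibria are (A, W) and (C, X).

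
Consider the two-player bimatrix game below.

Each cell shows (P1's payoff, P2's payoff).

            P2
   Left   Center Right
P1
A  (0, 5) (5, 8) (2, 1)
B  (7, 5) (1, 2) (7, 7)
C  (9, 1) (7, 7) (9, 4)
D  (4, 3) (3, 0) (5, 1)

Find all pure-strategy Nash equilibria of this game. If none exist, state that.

Mark each player's best response to every combination of opponents' strategies; a profile where every player is best-responding is a pure Nash equilibrium.
P1 against Left: payoffs 0, 7, 9, 4 → best response C.
P1 against Center: payoffs 5, 1, 7, 3 → best response C.
P1 against Right: payoffs 2, 7, 9, 5 → best response C.
P2 against A: payoffs 5, 8, 1 → best response Center.
P2 against B: payoffs 5, 2, 7 → best response Right.
P2 against C: payoffs 1, 7, 4 → best response Center.
P2 against D: payoffs 3, 0, 1 → best response Left.
Mutual best responses: (C, Center).

The unique pure-strategy Nash equilibrium is (C, Center).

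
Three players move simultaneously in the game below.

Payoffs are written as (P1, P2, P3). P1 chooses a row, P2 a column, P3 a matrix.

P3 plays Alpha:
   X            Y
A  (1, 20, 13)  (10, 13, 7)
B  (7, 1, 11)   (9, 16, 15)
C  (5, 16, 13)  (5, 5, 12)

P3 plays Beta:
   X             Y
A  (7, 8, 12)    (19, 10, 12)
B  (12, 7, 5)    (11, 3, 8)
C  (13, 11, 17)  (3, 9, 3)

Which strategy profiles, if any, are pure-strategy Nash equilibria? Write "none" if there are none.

(A, Y, Beta); (C, X, Beta)

P1 against (X, Alpha): payoffs 1, 7, 5 → best response B.
P1 against (X, Beta): payoffs 7, 12, 13 → best response C.
P1 against (Y, Alpha): payoffs 10, 9, 5 → best response A.
P1 against (Y, Beta): payoffs 19, 11, 3 → best response A.
P2 against (A, Alpha): payoffs 20, 13 → best response X.
P2 against (A, Beta): payoffs 8, 10 → best response Y.
P2 against (B, Alpha): payoffs 1, 16 → best response Y.
P2 against (B, Beta): payoffs 7, 3 → best response X.
P2 against (C, Alpha): payoffs 16, 5 → best response X.
P2 against (C, Beta): payoffs 11, 9 → best response X.
P3 against (A, X): payoffs 13, 12 → best response Alpha.
P3 against (A, Y): payoffs 7, 12 → best response Beta.
P3 against (B, X): payoffs 11, 5 → best response Alpha.
P3 against (B, Y): payoffs 15, 8 → best response Alpha.
P3 against (C, X): payoffs 13, 17 → best response Beta.
P3 against (C, Y): payoffs 12, 3 → best response Alpha.
Mutual best responses: (A, Y, Beta); (C, X, Beta).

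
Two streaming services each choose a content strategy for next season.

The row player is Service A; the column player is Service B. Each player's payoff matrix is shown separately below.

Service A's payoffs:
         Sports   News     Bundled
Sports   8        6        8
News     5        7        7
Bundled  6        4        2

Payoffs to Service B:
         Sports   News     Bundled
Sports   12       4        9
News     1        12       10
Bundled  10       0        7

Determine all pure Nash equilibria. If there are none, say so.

The pure Nash equilibria are (Sports, Sports); (News, News).

Service A against Sports: payoffs 8, 5, 6 → best response Sports.
Service A against News: payoffs 6, 7, 4 → best response News.
Service A against Bundled: payoffs 8, 7, 2 → best response Sports.
Service B against Sports: payoffs 12, 4, 9 → best response Sports.
Service B against News: payoffs 1, 12, 10 → best response News.
Service B against Bundled: payoffs 10, 0, 7 → best response Sports.
Mutual best responses: (Sports, Sports); (News, News).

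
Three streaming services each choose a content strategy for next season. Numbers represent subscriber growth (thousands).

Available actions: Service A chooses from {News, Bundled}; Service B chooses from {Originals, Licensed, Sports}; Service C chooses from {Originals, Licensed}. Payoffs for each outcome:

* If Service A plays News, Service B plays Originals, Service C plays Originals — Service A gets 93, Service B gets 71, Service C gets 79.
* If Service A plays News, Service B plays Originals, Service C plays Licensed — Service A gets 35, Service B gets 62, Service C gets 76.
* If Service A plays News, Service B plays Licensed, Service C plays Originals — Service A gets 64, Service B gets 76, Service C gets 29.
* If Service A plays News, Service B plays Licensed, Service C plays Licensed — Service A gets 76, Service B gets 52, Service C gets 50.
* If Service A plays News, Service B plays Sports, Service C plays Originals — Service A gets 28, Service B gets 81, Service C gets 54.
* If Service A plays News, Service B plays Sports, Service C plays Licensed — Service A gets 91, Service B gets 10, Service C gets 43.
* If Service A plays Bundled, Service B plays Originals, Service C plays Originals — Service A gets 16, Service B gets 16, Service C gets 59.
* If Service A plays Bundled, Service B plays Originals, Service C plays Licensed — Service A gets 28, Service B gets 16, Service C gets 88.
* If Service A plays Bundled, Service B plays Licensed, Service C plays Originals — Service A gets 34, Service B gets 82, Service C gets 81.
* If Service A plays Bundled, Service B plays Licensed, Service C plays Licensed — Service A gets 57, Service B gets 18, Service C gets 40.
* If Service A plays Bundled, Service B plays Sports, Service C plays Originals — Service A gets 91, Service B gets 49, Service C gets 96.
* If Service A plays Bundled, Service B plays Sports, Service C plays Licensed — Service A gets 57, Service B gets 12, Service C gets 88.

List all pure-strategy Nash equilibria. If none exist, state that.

(News, Originals, Originals): Service B can switch to Licensed (71 → 76). Not NE.
(News, Originals, Licensed): Service C can switch to Originals (76 → 79). Not NE.
(News, Licensed, Originals): Service B can switch to Sports (76 → 81). Not NE.
(News, Licensed, Licensed): Service B can switch to Originals (52 → 62). Not NE.
(News, Sports, Originals): Service A can switch to Bundled (28 → 91). Not NE.
(News, Sports, Licensed): Service B can switch to Originals (10 → 62). Not NE.
(The remaining 6 profiles each have a profitable deviation by the same check.)

This game has no pure Nash equilibrium.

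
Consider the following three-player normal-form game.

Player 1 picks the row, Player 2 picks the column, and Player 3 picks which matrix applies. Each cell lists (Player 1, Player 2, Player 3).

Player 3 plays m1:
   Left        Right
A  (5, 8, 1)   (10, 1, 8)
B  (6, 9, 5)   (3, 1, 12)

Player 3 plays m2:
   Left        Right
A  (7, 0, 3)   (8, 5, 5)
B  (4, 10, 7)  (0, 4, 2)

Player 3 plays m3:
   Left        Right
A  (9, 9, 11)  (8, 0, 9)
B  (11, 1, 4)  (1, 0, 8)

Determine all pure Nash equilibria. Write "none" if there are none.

Player 1 against (Left, m1): payoffs 5, 6 → best response B.
Player 1 against (Left, m2): payoffs 7, 4 → best response A.
Player 1 against (Left, m3): payoffs 9, 11 → best response B.
Player 1 against (Right, m1): payoffs 10, 3 → best response A.
Player 1 against (Right, m2): payoffs 8, 0 → best response A.
Player 1 against (Right, m3): payoffs 8, 1 → best response A.
Player 2 against (A, m1): payoffs 8, 1 → best response Left.
Player 2 against (A, m2): payoffs 0, 5 → best response Right.
Player 2 against (A, m3): payoffs 9, 0 → best response Left.
Player 2 against (B, m1): payoffs 9, 1 → best response Left.
Player 2 against (B, m2): payoffs 10, 4 → best response Left.
Player 2 against (B, m3): payoffs 1, 0 → best response Left.
Player 3 against (A, Left): payoffs 1, 3, 11 → best response m3.
Player 3 against (A, Right): payoffs 8, 5, 9 → best response m3.
Player 3 against (B, Left): payoffs 5, 7, 4 → best response m2.
Player 3 against (B, Right): payoffs 12, 2, 8 → best response m1.
No profile is a mutual best response for all players.

No pure-strategy Nash equilibrium.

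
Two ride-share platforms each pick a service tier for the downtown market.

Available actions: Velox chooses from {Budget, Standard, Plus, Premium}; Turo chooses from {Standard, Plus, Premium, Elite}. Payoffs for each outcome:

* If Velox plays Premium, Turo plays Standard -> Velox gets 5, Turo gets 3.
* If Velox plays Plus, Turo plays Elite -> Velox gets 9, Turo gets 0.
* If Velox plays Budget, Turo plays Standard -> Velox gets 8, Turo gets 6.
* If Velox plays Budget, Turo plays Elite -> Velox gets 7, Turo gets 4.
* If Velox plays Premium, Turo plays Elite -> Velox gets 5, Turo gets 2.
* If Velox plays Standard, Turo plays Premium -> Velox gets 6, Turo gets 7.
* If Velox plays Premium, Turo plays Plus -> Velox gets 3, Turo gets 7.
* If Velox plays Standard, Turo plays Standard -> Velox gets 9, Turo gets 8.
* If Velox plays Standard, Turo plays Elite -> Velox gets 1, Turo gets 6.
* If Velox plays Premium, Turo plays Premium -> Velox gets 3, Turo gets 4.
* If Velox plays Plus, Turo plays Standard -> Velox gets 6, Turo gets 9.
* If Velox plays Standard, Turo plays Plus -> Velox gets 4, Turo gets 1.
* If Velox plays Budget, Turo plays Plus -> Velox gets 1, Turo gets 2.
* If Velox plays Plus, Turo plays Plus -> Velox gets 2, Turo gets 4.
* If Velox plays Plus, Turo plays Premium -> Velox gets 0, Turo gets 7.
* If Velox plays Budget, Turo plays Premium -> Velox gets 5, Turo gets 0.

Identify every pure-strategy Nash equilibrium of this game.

The unique pure-strategy Nash equilibrium is (Standard, Standard).

(Budget, Standard): Velox can switch to Standard (8 → 9). Not NE.
(Budget, Plus): Velox can switch to Standard (1 → 4). Not NE.
(Budget, Premium): Velox can switch to Standard (5 → 6). Not NE.
(Budget, Elite): Velox can switch to Plus (7 → 9). Not NE.
(Standard, Standard): Velox gets 9, best alternative 8; Turo gets 8, best alternative 7. No profitable deviation — NE.
(Standard, Plus): Turo can switch to Standard (1 → 8). Not NE.
(Standard, Premium): Turo can switch to Standard (7 → 8). Not NE.
(Standard, Elite): Velox can switch to Budget (1 → 7). Not NE.
(Plus, Standard): Velox can switch to Budget (6 → 8). Not NE.
(Plus, Plus): Velox can switch to Standard (2 → 4). Not NE.
(Plus, Premium): Velox can switch to Budget (0 → 5). Not NE.
(The remaining 5 profiles each have a profitable deviation by the same check.)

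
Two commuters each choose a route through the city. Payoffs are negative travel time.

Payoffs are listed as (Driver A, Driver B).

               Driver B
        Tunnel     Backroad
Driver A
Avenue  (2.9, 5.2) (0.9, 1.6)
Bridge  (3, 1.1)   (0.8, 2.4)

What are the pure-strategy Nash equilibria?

Mark each player's best response to every combination of opponents' strategies; a profile where every player is best-responding is a pure Nash equilibrium.
Driver A against Tunnel: payoffs 2.9, 3 → best response Bridge.
Driver A against Backroad: payoffs 0.9, 0.8 → best response Avenue.
Driver B against Avenue: payoffs 5.2, 1.6 → best response Tunnel.
Driver B against Bridge: payoffs 1.1, 2.4 → best response Backroad.
No profile is a mutual best response for all players.

This game has no pure Nash equilibrium.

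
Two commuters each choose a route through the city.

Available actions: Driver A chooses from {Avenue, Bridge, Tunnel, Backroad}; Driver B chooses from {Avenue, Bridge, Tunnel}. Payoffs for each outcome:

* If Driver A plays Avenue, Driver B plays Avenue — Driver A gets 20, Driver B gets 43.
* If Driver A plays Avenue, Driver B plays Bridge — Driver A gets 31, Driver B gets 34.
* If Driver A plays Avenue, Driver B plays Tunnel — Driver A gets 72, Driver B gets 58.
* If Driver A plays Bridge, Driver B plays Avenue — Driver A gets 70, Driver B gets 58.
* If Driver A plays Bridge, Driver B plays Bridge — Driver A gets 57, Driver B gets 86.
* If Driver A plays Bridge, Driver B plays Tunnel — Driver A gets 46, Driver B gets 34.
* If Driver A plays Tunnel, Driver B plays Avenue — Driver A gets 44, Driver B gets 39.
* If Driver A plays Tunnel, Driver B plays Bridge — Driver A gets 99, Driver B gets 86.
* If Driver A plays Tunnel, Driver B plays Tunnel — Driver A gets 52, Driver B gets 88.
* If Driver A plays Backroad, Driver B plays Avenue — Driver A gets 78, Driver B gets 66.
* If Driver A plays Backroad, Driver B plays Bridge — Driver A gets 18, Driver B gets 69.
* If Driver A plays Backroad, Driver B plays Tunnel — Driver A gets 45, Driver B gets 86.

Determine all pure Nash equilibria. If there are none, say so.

(Avenue, Tunnel)

(Avenue, Avenue): Driver A can switch to Bridge (20 → 70). Not NE.
(Avenue, Bridge): Driver A can switch to Bridge (31 → 57). Not NE.
(Avenue, Tunnel): Driver A gets 72, best alternative 52; Driver B gets 58, best alternative 43. No profitable deviation — NE.
(Bridge, Avenue): Driver A can switch to Backroad (70 → 78). Not NE.
(Bridge, Bridge): Driver A can switch to Tunnel (57 → 99). Not NE.
(Bridge, Tunnel): Driver A can switch to Avenue (46 → 72). Not NE.
(Tunnel, Avenue): Driver A can switch to Bridge (44 → 70). Not NE.
(Tunnel, Bridge): Driver B can switch to Tunnel (86 → 88). Not NE.
(Tunnel, Tunnel): Driver A can switch to Avenue (52 → 72). Not NE.
(The remaining 3 profiles each have a profitable deviation by the same check.)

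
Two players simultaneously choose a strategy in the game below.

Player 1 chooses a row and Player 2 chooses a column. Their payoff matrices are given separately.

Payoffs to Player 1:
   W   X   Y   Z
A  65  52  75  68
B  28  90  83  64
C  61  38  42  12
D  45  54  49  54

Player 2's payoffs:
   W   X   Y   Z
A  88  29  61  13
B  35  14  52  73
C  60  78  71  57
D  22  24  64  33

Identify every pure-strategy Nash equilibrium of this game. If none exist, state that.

Pure NE: (A, W)

Player 1 against W: payoffs 65, 28, 61, 45 → best response A.
Player 1 against X: payoffs 52, 90, 38, 54 → best response B.
Player 1 against Y: payoffs 75, 83, 42, 49 → best response B.
Player 1 against Z: payoffs 68, 64, 12, 54 → best response A.
Player 2 against A: payoffs 88, 29, 61, 13 → best response W.
Player 2 against B: payoffs 35, 14, 52, 73 → best response Z.
Player 2 against C: payoffs 60, 78, 71, 57 → best response X.
Player 2 against D: payoffs 22, 24, 64, 33 → best response Y.
Mutual best responses: (A, W).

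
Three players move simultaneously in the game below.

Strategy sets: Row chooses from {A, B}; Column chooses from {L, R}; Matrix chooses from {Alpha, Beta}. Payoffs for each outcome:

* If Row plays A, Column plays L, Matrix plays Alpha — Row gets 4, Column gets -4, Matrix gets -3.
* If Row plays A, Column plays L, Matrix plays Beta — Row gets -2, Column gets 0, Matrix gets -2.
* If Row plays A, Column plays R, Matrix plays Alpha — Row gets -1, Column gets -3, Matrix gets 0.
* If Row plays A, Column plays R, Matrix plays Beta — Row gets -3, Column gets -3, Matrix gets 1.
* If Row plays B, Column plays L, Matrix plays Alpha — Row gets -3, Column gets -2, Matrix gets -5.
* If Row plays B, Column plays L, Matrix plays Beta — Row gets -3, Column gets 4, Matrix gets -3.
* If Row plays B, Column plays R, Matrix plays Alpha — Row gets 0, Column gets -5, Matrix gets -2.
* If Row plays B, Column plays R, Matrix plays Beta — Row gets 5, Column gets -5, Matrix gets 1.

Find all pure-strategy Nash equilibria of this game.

Row against (L, Alpha): payoffs 4, -3 → best response A.
Row against (L, Beta): payoffs -2, -3 → best response A.
Row against (R, Alpha): payoffs -1, 0 → best response B.
Row against (R, Beta): payoffs -3, 5 → best response B.
Column against (A, Alpha): payoffs -4, -3 → best response R.
Column against (A, Beta): payoffs 0, -3 → best response L.
Column against (B, Alpha): payoffs -2, -5 → best response L.
Column against (B, Beta): payoffs 4, -5 → best response L.
Matrix against (A, L): payoffs -3, -2 → best response Beta.
Matrix against (A, R): payoffs 0, 1 → best response Beta.
Matrix against (B, L): payoffs -5, -3 → best response Beta.
Matrix against (B, R): payoffs -2, 1 → best response Beta.
Mutual best responses: (A, L, Beta).

The unique pure-strategy Nash equilibrium is (A, L, Beta).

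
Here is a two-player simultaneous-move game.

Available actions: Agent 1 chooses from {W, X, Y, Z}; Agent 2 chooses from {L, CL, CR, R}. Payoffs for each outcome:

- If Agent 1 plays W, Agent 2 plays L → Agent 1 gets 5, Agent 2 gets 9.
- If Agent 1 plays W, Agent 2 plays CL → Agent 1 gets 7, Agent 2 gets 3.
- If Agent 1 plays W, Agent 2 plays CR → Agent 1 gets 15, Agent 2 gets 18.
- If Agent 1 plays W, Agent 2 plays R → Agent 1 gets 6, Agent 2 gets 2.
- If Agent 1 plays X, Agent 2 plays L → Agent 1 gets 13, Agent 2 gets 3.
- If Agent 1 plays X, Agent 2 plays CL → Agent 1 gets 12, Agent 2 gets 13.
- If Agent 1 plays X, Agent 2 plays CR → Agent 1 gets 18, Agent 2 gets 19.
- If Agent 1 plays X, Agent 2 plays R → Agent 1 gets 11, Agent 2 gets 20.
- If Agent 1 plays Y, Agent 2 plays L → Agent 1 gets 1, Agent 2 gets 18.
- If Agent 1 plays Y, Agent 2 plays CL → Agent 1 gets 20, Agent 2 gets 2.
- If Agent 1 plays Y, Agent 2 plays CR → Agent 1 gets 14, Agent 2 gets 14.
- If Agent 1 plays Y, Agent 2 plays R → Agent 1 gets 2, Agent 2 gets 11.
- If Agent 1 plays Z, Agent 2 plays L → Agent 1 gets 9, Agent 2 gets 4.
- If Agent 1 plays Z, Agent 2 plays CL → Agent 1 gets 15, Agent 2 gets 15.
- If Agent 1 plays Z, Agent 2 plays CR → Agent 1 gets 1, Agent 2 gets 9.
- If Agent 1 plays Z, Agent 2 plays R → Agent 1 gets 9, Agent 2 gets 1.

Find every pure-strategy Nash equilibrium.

Check each profile: it is a Nash equilibrium iff no player can strictly gain by switching unilaterally.
(W, L): Agent 1 can switch to X (5 → 13). Not NE.
(W, CL): Agent 1 can switch to X (7 → 12). Not NE.
(W, CR): Agent 1 can switch to X (15 → 18). Not NE.
(W, R): Agent 1 can switch to X (6 → 11). Not NE.
(X, L): Agent 2 can switch to CL (3 → 13). Not NE.
(X, CL): Agent 1 can switch to Y (12 → 20). Not NE.
(X, CR): Agent 2 can switch to R (19 → 20). Not NE.
(X, R): Agent 1 gets 11, best alternative 9; Agent 2 gets 20, best alternative 19. No profitable deviation — NE.
(Y, L): Agent 1 can switch to W (1 → 5). Not NE.
(Y, CL): Agent 2 can switch to L (2 → 18). Not NE.
(Y, CR): Agent 1 can switch to W (14 → 15). Not NE.
(Y, R): Agent 1 can switch to W (2 → 6). Not NE.
(Z, L): Agent 1 can switch to X (9 → 13). Not NE.
(The remaining 3 profiles each have a profitable deviation by the same check.)

The unique pure-strategy Nash equilibrium is (X, R).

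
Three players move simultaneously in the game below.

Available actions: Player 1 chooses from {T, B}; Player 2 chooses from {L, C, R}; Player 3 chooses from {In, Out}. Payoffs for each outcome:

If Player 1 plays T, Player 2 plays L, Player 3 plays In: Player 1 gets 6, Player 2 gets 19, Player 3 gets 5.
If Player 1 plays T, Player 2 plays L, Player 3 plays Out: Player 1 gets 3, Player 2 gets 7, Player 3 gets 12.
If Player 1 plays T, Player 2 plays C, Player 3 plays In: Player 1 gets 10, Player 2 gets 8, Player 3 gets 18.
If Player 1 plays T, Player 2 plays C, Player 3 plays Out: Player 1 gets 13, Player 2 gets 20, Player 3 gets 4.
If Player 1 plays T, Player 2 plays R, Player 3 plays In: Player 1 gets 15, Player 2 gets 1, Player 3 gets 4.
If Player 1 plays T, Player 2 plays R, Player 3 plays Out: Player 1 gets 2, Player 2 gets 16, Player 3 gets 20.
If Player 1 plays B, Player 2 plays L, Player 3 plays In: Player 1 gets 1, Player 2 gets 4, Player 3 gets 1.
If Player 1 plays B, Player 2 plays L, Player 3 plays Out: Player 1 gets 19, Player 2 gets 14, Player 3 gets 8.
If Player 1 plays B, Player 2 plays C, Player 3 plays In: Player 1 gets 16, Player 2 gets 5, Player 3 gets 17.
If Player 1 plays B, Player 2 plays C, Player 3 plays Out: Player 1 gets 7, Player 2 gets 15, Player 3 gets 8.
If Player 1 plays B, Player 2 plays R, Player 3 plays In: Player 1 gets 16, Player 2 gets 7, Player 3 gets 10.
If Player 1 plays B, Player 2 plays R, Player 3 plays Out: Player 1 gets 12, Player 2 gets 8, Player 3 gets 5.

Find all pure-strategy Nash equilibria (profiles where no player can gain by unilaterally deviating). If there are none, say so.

Mark each player's best response to every combination of opponents' strategies; a profile where every player is best-responding is a pure Nash equilibrium.
Player 1 against (L, In): payoffs 6, 1 → best response T.
Player 1 against (L, Out): payoffs 3, 19 → best response B.
Player 1 against (C, In): payoffs 10, 16 → best response B.
Player 1 against (C, Out): payoffs 13, 7 → best response T.
Player 1 against (R, In): payoffs 15, 16 → best response B.
Player 1 against (R, Out): payoffs 2, 12 → best response B.
Player 2 against (T, In): payoffs 19, 8, 1 → best response L.
Player 2 against (T, Out): payoffs 7, 20, 16 → best response C.
Player 2 against (B, In): payoffs 4, 5, 7 → best response R.
Player 2 against (B, Out): payoffs 14, 15, 8 → best response C.
Player 3 against (T, L): payoffs 5, 12 → best response Out.
Player 3 against (T, C): payoffs 18, 4 → best response In.
Player 3 against (T, R): payoffs 4, 20 → best response Out.
Player 3 against (B, L): payoffs 1, 8 → best response Out.
Player 3 against (B, C): payoffs 17, 8 → best response In.
Player 3 against (B, R): payoffs 10, 5 → best response In.
Mutual best responses: (B, R, In).

(B, R, In)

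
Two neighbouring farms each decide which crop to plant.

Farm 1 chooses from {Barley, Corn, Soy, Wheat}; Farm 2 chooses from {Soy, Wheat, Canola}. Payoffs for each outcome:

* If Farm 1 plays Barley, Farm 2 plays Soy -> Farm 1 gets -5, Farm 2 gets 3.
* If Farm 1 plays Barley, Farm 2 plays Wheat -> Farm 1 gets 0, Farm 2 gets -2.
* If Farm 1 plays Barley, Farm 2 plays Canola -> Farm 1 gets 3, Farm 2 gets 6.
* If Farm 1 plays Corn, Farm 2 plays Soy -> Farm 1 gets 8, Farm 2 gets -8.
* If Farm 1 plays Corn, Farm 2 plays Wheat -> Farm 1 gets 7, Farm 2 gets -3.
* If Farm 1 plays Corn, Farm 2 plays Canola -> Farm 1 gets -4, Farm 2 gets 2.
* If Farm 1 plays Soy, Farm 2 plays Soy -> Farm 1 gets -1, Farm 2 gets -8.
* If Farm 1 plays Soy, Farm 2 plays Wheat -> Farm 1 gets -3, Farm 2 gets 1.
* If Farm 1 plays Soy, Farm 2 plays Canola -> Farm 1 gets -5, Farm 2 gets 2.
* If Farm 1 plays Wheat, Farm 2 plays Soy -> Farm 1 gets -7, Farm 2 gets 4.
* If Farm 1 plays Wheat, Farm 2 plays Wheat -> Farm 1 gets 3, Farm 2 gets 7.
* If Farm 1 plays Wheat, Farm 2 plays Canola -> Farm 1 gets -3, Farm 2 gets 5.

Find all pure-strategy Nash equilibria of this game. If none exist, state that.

(Barley, Canola)

(Barley, Soy): Farm 1 can switch to Corn (-5 → 8). Not NE.
(Barley, Wheat): Farm 1 can switch to Corn (0 → 7). Not NE.
(Barley, Canola): Farm 1 gets 3, best alternative -3; Farm 2 gets 6, best alternative 3. No profitable deviation — NE.
(Corn, Soy): Farm 2 can switch to Wheat (-8 → -3). Not NE.
(Corn, Wheat): Farm 2 can switch to Canola (-3 → 2). Not NE.
(Corn, Canola): Farm 1 can switch to Barley (-4 → 3). Not NE.
(Soy, Soy): Farm 1 can switch to Corn (-1 → 8). Not NE.
(The remaining 5 profiles each have a profitable deviation by the same check.)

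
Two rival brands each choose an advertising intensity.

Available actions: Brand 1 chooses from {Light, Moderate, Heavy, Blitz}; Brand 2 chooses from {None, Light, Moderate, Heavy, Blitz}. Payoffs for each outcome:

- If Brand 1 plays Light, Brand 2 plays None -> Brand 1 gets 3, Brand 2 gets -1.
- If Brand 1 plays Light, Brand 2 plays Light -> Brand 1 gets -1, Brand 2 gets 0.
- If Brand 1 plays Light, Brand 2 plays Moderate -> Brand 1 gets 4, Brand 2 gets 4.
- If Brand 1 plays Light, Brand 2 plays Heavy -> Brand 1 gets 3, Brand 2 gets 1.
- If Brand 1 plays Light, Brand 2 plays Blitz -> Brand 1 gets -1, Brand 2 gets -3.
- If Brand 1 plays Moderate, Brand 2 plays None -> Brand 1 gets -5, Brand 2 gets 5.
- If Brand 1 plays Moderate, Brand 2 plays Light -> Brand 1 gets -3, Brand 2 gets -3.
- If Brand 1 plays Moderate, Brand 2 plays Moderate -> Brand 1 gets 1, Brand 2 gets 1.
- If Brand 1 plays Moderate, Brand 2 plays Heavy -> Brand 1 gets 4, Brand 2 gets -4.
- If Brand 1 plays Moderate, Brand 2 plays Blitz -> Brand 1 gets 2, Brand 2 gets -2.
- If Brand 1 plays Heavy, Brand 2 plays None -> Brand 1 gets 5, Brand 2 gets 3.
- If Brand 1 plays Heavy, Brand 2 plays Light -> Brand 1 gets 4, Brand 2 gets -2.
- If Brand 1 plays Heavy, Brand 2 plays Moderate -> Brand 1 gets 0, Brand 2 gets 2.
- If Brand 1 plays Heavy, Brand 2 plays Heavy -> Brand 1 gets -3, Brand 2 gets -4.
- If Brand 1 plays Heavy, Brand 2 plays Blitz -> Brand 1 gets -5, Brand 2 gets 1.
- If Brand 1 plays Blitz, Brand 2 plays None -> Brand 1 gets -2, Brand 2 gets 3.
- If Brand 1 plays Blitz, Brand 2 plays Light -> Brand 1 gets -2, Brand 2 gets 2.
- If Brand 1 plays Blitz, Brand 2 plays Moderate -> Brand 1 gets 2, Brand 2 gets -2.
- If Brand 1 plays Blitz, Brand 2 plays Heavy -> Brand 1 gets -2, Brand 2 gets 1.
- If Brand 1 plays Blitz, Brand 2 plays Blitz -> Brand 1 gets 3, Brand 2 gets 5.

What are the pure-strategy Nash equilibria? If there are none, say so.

The pure Nash equilibria are (Light, Moderate), (Heavy, None), (Blitz, Blitz).

For each strategy profile, look for a profitable unilateral deviation.
(Light, None): Brand 1 can switch to Heavy (3 → 5). Not NE.
(Light, Light): Brand 1 can switch to Heavy (-1 → 4). Not NE.
(Light, Moderate): Brand 1 gets 4, best alternative 2; Brand 2 gets 4, best alternative 1. No profitable deviation — NE.
(Light, Heavy): Brand 1 can switch to Moderate (3 → 4). Not NE.
(Light, Blitz): Brand 1 can switch to Moderate (-1 → 2). Not NE.
(Moderate, None): Brand 1 can switch to Light (-5 → 3). Not NE.
(Moderate, Light): Brand 1 can switch to Light (-3 → -1). Not NE.
(Moderate, Moderate): Brand 1 can switch to Light (1 → 4). Not NE.
(Moderate, Heavy): Brand 2 can switch to None (-4 → 5). Not NE.
(Heavy, None): Brand 1 gets 5, best alternative 3; Brand 2 gets 3, best alternative 2. No profitable deviation — NE.
(Blitz, Blitz): Brand 1 gets 3, best alternative 2; Brand 2 gets 5, best alternative 3. No profitable deviation — NE.
(The remaining 9 profiles each have a profitable deviation by the same check.)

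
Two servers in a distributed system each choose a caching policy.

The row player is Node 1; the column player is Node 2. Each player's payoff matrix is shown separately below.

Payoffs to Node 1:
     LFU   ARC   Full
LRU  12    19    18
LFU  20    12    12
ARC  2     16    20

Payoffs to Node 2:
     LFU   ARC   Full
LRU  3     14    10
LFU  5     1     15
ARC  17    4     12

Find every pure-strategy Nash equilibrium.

The unique pure-strategy Nash equilibrium is (LRU, ARC).

Node 1 against LFU: payoffs 12, 20, 2 → best response LFU.
Node 1 against ARC: payoffs 19, 12, 16 → best response LRU.
Node 1 against Full: payoffs 18, 12, 20 → best response ARC.
Node 2 against LRU: payoffs 3, 14, 10 → best response ARC.
Node 2 against LFU: payoffs 5, 1, 15 → best response Full.
Node 2 against ARC: payoffs 17, 4, 12 → best response LFU.
Mutual best responses: (LRU, ARC).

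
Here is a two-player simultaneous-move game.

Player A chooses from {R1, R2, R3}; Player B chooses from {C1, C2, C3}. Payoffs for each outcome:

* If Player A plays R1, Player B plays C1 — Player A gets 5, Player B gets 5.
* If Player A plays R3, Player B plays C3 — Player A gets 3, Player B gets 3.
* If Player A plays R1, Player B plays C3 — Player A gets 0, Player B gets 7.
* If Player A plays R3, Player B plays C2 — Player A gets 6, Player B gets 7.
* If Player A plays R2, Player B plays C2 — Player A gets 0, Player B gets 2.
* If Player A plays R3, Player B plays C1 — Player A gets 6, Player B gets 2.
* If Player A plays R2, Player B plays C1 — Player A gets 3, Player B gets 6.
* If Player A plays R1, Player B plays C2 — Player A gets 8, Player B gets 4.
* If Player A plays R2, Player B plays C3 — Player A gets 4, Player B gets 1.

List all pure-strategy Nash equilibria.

No pure-strategy Nash equilibrium.

Check each profile: it is a Nash equilibrium iff no player can strictly gain by switching unilaterally.
(R1, C1): Player A can switch to R3 (5 → 6). Not NE.
(R1, C2): Player B can switch to C1 (4 → 5). Not NE.
(R1, C3): Player A can switch to R2 (0 → 4). Not NE.
(R2, C1): Player A can switch to R1 (3 → 5). Not NE.
(R2, C2): Player A can switch to R1 (0 → 8). Not NE.
(R2, C3): Player B can switch to C1 (1 → 6). Not NE.
(R3, C1): Player B can switch to C2 (2 → 7). Not NE.
(R3, C2): Player A can switch to R1 (6 → 8). Not NE.
(The remaining 1 profile has a profitable deviation by the same check.)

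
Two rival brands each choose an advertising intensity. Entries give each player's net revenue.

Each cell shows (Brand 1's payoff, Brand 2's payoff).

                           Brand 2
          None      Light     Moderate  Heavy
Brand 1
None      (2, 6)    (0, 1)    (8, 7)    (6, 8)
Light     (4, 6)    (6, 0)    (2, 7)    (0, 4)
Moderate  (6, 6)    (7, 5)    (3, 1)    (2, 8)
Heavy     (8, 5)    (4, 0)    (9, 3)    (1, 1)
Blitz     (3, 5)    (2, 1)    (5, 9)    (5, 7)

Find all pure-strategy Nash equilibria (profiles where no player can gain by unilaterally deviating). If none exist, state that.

(None, Heavy), (Heavy, None)

Mark each player's best response to every combination of opponents' strategies; a profile where every player is best-responding is a pure Nash equilibrium.
Brand 1 against None: payoffs 2, 4, 6, 8, 3 → best response Heavy.
Brand 1 against Light: payoffs 0, 6, 7, 4, 2 → best response Moderate.
Brand 1 against Moderate: payoffs 8, 2, 3, 9, 5 → best response Heavy.
Brand 1 against Heavy: payoffs 6, 0, 2, 1, 5 → best response None.
Brand 2 against None: payoffs 6, 1, 7, 8 → best response Heavy.
Brand 2 against Light: payoffs 6, 0, 7, 4 → best response Moderate.
Brand 2 against Moderate: payoffs 6, 5, 1, 8 → best response Heavy.
Brand 2 against Heavy: payoffs 5, 0, 3, 1 → best response None.
Brand 2 against Blitz: payoffs 5, 1, 9, 7 → best response Moderate.
Mutual best responses: (None, Heavy); (Heavy, None).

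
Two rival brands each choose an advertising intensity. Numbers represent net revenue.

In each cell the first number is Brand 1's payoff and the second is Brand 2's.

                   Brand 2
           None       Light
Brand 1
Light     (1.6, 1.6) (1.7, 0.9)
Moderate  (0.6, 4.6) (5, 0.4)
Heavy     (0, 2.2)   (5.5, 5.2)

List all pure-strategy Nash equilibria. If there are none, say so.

(Light, None): Brand 1 gets 1.6, best alternative 0.6; Brand 2 gets 1.6, best alternative 0.9. No profitable deviation — NE.
(Light, Light): Brand 1 can switch to Moderate (1.7 → 5). Not NE.
(Moderate, None): Brand 1 can switch to Light (0.6 → 1.6). Not NE.
(Moderate, Light): Brand 1 can switch to Heavy (5 → 5.5). Not NE.
(Heavy, None): Brand 1 can switch to Light (0 → 1.6). Not NE.
(Heavy, Light): Brand 1 gets 5.5, best alternative 5; Brand 2 gets 5.2, best alternative 2.2. No profitable deviation — NE.

The pure Nash equilibria are (Light, None); (Heavy, Light).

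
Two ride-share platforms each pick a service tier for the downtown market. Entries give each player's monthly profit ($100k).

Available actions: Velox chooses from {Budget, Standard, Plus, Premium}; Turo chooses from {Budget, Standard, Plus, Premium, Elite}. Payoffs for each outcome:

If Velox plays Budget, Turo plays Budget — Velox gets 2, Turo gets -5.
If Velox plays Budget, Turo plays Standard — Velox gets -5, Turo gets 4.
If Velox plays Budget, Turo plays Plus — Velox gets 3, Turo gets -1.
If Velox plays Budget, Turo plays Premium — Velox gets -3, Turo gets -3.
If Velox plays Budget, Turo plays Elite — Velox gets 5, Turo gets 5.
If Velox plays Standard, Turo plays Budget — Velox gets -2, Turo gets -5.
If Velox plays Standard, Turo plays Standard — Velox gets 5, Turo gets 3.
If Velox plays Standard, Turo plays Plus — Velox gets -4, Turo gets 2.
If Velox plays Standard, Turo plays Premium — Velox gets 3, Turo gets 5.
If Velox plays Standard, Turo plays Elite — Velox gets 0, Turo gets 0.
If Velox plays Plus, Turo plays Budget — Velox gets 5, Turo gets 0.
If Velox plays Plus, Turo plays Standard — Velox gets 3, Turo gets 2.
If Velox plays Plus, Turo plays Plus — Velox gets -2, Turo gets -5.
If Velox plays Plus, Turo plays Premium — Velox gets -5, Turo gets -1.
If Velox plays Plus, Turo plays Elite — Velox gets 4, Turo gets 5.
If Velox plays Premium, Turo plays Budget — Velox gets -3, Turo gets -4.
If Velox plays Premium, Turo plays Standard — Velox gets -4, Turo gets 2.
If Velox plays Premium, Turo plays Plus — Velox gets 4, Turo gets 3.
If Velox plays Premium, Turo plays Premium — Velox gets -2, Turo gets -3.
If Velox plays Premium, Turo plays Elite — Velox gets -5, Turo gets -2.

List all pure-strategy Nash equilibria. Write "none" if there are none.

The pure Nash equilibria are (Budget, Elite), (Standard, Premium), (Premium, Plus).

For each strategy profile, look for a profitable unilateral deviation.
(Budget, Budget): Velox can switch to Plus (2 → 5). Not NE.
(Budget, Standard): Velox can switch to Standard (-5 → 5). Not NE.
(Budget, Plus): Velox can switch to Premium (3 → 4). Not NE.
(Budget, Premium): Velox can switch to Standard (-3 → 3). Not NE.
(Budget, Elite): Velox gets 5, best alternative 4; Turo gets 5, best alternative 4. No profitable deviation — NE.
(Standard, Budget): Velox can switch to Budget (-2 → 2). Not NE.
(Standard, Standard): Turo can switch to Premium (3 → 5). Not NE.
(Standard, Plus): Velox can switch to Budget (-4 → 3). Not NE.
(Standard, Premium): Velox gets 3, best alternative -2; Turo gets 5, best alternative 3. No profitable deviation — NE.
(Standard, Elite): Velox can switch to Budget (0 → 5). Not NE.
(Plus, Budget): Turo can switch to Standard (0 → 2). Not NE.
(Plus, Standard): Velox can switch to Standard (3 → 5). Not NE.
(Plus, Plus): Velox can switch to Budget (-2 → 3). Not NE.
(Plus, Premium): Velox can switch to Budget (-5 → -3). Not NE.
(Premium, Plus): Velox gets 4, best alternative 3; Turo gets 3, best alternative 2. No profitable deviation — NE.
(The remaining 5 profiles each have a profitable deviation by the same check.)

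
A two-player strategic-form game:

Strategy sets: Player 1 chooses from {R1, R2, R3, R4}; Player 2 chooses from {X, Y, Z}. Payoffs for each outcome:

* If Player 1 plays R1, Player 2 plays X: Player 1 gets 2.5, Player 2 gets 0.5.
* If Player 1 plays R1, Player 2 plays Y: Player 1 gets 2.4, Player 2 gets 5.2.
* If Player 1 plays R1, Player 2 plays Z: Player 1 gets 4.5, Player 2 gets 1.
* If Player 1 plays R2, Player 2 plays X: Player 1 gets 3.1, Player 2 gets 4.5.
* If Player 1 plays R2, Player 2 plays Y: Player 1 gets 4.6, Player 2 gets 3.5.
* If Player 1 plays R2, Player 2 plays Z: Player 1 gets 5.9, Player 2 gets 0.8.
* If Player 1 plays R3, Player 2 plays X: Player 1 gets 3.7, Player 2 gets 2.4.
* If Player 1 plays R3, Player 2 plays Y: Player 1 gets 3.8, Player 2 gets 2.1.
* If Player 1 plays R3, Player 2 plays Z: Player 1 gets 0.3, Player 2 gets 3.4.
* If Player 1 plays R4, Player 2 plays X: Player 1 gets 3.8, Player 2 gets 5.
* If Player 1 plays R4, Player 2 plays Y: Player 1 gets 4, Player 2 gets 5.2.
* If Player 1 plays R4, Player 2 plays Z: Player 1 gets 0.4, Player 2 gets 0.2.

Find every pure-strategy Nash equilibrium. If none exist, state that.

There is no pure-strategy Nash equilibrium.

(R1, X): Player 1 can switch to R2 (2.5 → 3.1). Not NE.
(R1, Y): Player 1 can switch to R2 (2.4 → 4.6). Not NE.
(R1, Z): Player 1 can switch to R2 (4.5 → 5.9). Not NE.
(R2, X): Player 1 can switch to R3 (3.1 → 3.7). Not NE.
(R2, Y): Player 2 can switch to X (3.5 → 4.5). Not NE.
(R2, Z): Player 2 can switch to X (0.8 → 4.5). Not NE.
(R3, X): Player 1 can switch to R4 (3.7 → 3.8). Not NE.
(R3, Y): Player 1 can switch to R2 (3.8 → 4.6). Not NE.
(R3, Z): Player 1 can switch to R1 (0.3 → 4.5). Not NE.
(R4, X): Player 2 can switch to Y (5 → 5.2). Not NE.
(The remaining 2 profiles each have a profitable deviation by the same check.)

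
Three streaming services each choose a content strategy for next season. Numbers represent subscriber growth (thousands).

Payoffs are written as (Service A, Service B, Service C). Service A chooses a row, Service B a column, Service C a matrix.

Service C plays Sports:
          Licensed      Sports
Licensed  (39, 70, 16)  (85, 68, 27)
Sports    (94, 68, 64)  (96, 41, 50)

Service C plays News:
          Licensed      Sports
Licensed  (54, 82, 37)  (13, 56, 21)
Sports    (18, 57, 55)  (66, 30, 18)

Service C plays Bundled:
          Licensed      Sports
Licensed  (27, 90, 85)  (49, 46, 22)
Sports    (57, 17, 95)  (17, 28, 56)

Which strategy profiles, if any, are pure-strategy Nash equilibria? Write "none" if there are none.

Mark each player's best response to every combination of opponents' strategies; a profile where every player is best-responding is a pure Nash equilibrium.
Service A against (Licensed, Sports): payoffs 39, 94 → best response Sports.
Service A against (Licensed, News): payoffs 54, 18 → best response Licensed.
Service A against (Licensed, Bundled): payoffs 27, 57 → best response Sports.
Service A against (Sports, Sports): payoffs 85, 96 → best response Sports.
Service A against (Sports, News): payoffs 13, 66 → best response Sports.
Service A against (Sports, Bundled): payoffs 49, 17 → best response Licensed.
Service B against (Licensed, Sports): payoffs 70, 68 → best response Licensed.
Service B against (Licensed, News): payoffs 82, 56 → best response Licensed.
Service B against (Licensed, Bundled): payoffs 90, 46 → best response Licensed.
Service B against (Sports, Sports): payoffs 68, 41 → best response Licensed.
Service B against (Sports, News): payoffs 57, 30 → best response Licensed.
Service B against (Sports, Bundled): payoffs 17, 28 → best response Sports.
Service C against (Licensed, Licensed): payoffs 16, 37, 85 → best response Bundled.
Service C against (Licensed, Sports): payoffs 27, 21, 22 → best response Sports.
Service C against (Sports, Licensed): payoffs 64, 55, 95 → best response Bundled.
Service C against (Sports, Sports): payoffs 50, 18, 56 → best response Bundled.
No profile is a mutual best response for all players.

none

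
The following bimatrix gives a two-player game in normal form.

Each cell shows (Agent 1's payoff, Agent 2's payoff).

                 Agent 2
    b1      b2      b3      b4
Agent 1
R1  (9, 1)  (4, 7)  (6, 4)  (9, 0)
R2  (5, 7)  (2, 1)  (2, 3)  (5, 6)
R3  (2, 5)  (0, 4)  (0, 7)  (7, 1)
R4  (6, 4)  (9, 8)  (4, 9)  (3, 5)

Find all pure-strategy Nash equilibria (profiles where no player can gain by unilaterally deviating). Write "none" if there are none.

For each player, find the best response to each opponent profile; mutual best responses are the pure NE.
Agent 1 against b1: payoffs 9, 5, 2, 6 → best response R1.
Agent 1 against b2: payoffs 4, 2, 0, 9 → best response R4.
Agent 1 against b3: payoffs 6, 2, 0, 4 → best response R1.
Agent 1 against b4: payoffs 9, 5, 7, 3 → best response R1.
Agent 2 against R1: payoffs 1, 7, 4, 0 → best response b2.
Agent 2 against R2: payoffs 7, 1, 3, 6 → best response b1.
Agent 2 against R3: payoffs 5, 4, 7, 1 → best response b3.
Agent 2 against R4: payoffs 4, 8, 9, 5 → best response b3.
No profile is a mutual best response for all players.

This game has no pure Nash equilibrium.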